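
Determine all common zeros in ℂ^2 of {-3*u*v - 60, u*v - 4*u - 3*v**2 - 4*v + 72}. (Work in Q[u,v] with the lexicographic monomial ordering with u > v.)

Compute a lex Gröbner basis by Buchberger's algorithm.
f_1 = -3*u*v - 60, LT = u*v.
f_2 = u*v - 4*u - 3*v**2 - 4*v + 72, LT = u*v.

S(f_1,f_2): lcm = u*v. S = 4*u + 3*v**2 + 4*v - 52.
  leading term u: no divisor's leading term divides it; move 4*u to the remainder.
  leading term v**2: no divisor's leading term divides it; move 3*v**2 to the remainder.
  leading term v: no divisor's leading term divides it; move 4*v to the remainder.
  leading term 1: no divisor's leading term divides it; move -52 to the remainder.
  remainder 4*u + 3*v**2 + 4*v - 52 ≠ 0; add h_3 = 4*u + 3*v**2 + 4*v - 52 to the basis.

S(f_1,h_3): lcm = u*v. S = -3/4*v**3 - v**2 + 13*v + 20.
  leading term v**3: no divisor's leading term divides it; move -3/4*v**3 to the remainder.
  leading term v**2: no divisor's leading term divides it; move -v**2 to the remainder.
  leading term v: no divisor's leading term divides it; move 13*v to the remainder.
  leading term 1: no divisor's leading term divides it; move 20 to the remainder.
  remainder -3/4*v**3 - v**2 + 13*v + 20 ≠ 0; add h_4 = -3/4*v**3 - v**2 + 13*v + 20 to the basis.

S(f_2,h_3): lcm = u*v. S = -4*u - 3/4*v**3 - 4*v**2 + 9*v + 72.
  leading term u: subtract (-1)·h_3 from -4*u - 3/4*v**3 - 4*v**2 + 9*v + 72 → -3/4*v**3 - v**2 + 13*v + 20
  leading term v**3: subtract (1)·h_4 from -3/4*v**3 - v**2 + 13*v + 20 → 0
  remainder 0.

S(f_1,h_4): lcm = u*v**3. S = -4/3*u*v**2 + 52/3*u*v + 80/3*u + 20*v**2.
  leading term u*v**2: subtract (4/9*v)·f_1 from -4/3*u*v**2 + 52/3*u*v + 80/3*u + 20*v**2 → 52/3*u*v + 80/3*u + 20*v**2 + 80/3*v
  leading term u*v: subtract (-52/9)·f_1 from 52/3*u*v + 80/3*u + 20*v**2 + 80/3*v → 80/3*u + 20*v**2 + 80/3*v - 1040/3
  leading term u: subtract (20/3)·h_3 from 80/3*u + 20*v**2 + 80/3*v - 1040/3 → 0
  remainder 0.

S(f_2,h_4): lcm = u*v**3. S = -16/3*u*v**2 + 52/3*u*v + 80/3*u - 3*v**4 - 4*v**3 + 72*v**2.
  leading term u*v**2: subtract (16/9*v)·f_1 from -16/3*u*v**2 + 52/3*u*v + 80/3*u - 3*v**4 - 4*v**3 + 72*v**2 → 52/3*u*v + 80/3*u - 3*v**4 - 4*v**3 + 72*v**2 + 320/3*v
  leading term u*v: subtract (-52/9)·f_1 from 52/3*u*v + 80/3*u - 3*v**4 - 4*v**3 + 72*v**2 + 320/3*v → 80/3*u - 3*v**4 - 4*v**3 + 72*v**2 + 320/3*v - 1040/3
  leading term u: subtract (20/3)·h_3 from 80/3*u - 3*v**4 - 4*v**3 + 72*v**2 + 320/3*v - 1040/3 → -3*v**4 - 4*v**3 + 52*v**2 + 80*v
  leading term v**4: subtract (4*v)·h_4 from -3*v**4 - 4*v**3 + 52*v**2 + 80*v → 0
  remainder 0.

S(h_3,h_4): leading monomials are coprime, so the S-polynomial reduces to 0 (Buchberger's first criterion).
Every S-polynomial of the final basis reduces to 0, so we have a Gröbner basis.
Inter-reduce: drop elements whose leading term is divisible by another's, tail-reduce, and make monic.
Reduced Gröbner basis: {u + 3/4*v**2 + v - 13, v**3 + 4/3*v**2 - 52/3*v - 80/3}.

From the last basis element, v**3 + 4/3*v**2 - 52/3*v - 80/3 = 0, so v takes values in {-4, 4/3 - 2*sqrt(19)/3, 4/3 + 2*sqrt(19)/3}. Each choice, substituted upward through the basis, yields the corresponding point(s) of the solution set.
  v = -4: the earlier basis element becomes u - 5 = 0, giving u = 5 — point (5, -4).
  v = 4/3 - 2*sqrt(19)/3: the earlier basis element becomes u - 2*sqrt(19) - 4 = 0, giving u = 4 + 2*sqrt(19) — point (4 + 2*sqrt(19), 4/3 - 2*sqrt(19)/3).
  v = 4/3 + 2*sqrt(19)/3: the earlier basis element becomes u - 4 + 2*sqrt(19) = 0, giving u = 4 - 2*sqrt(19) — point (4 - 2*sqrt(19), 4/3 + 2*sqrt(19)/3).
Zero-dimensionality of the ideal guarantees finitely many solutions over ℂ.

{(5, -4), (4 + 2*sqrt(19), 4/3 - 2*sqrt(19)/3), (4 - 2*sqrt(19), 4/3 + 2*sqrt(19)/3)}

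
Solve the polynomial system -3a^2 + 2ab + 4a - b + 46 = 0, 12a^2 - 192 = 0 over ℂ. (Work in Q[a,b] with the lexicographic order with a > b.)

{(-4, -2), (4, -2)}

Compute a lex Gröbner basis by Buchberger's algorithm.
f_1 = -3a^2 + 2ab + 4a - b + 46, LT = a^2.
f_2 = 12a^2 - 192, LT = a^2.

S(f_1,f_2): lcm = a^2. S = -2/3ab - 4/3a + 1/3b + 2/3.
  leading term ab: no divisor's leading term divides it; move -2/3ab to the remainder.
  leading term a: no divisor's leading term divides it; move -4/3a to the remainder.
  leading term b: no divisor's leading term divides it; move 1/3b to the remainder.
  leading term 1: no divisor's leading term divides it; move 2/3 to the remainder.
  remainder -2/3ab - 4/3a + 1/3b + 2/3 ≠ 0; add h_3 = -2/3ab - 4/3a + 1/3b + 2/3 to the basis.

S(f_1,h_3): lcm = a^2b. S = -2a^2 - 2/3ab^2 - 5/6ab + a + 1/3b^2 - 46/3b.
  leading term a^2: subtract (2/3)·f_1 from -2a^2 - 2/3ab^2 - 5/6ab + a + 1/3b^2 - 46/3b → -2/3ab^2 - 13/6ab - 5/3a + 1/3b^2 - 44/3b - 92/3
  leading term ab^2: subtract (b)·h_3 from -2/3ab^2 - 13/6ab - 5/3a + 1/3b^2 - 44/3b - 92/3 → -5/6ab - 5/3a - 46/3b - 92/3
  leading term ab: subtract (5/4)·h_3 from -5/6ab - 5/3a - 46/3b - 92/3 → -63/4b - 63/2
  leading term b: no divisor's leading term divides it; move -63/4b to the remainder.
  leading term 1: no divisor's leading term divides it; move -63/2 to the remainder.
  remainder -63/4b - 63/2 ≠ 0; add h_4 = -63/4b - 63/2 to the basis.

The other S-polynomials (S(f_2,h_3), S(f_1,h_4), S(f_2,h_4), S(h_3,h_4)) all reduce to 0 modulo the current basis, so we have a Gröbner basis.
Inter-reduce: drop elements whose leading term is divisible by another's, tail-reduce, and make monic.
Reduced Gröbner basis: {a^2 - 16, b + 2}.

Elimination: the polynomial b + 2 lies in the elimination ideal for b, so b ∈ {-2}. For each such b, the remaining basis elements (now univariate) give the rest of the solution.
  b = -2: the earlier basis element becomes a^2 - 16 = 0, giving a = -4, 4 — points (-4, -2), (4, -2).
Each listed point satisfies every original equation (direct substitution).
This is the nonlinear analogue of row-reducing a linear system.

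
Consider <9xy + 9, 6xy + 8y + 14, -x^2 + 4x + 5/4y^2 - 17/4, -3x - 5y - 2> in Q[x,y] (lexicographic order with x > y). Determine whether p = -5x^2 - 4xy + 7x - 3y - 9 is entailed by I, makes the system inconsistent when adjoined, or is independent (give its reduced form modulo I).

First compute the reduced Gröbner basis of I by Buchberger's algorithm.
f_1 = 9xy + 9, LT = xy.
f_2 = 6xy + 8y + 14, LT = xy.
f_3 = -x^2 + 4x + 5/4y^2 - 17/4, LT = x^2.
f_4 = -3x - 5y - 2, LT = x.

S(f_1,f_2): lcm = xy. S = -4/3y - 4/3.
  reduce S modulo (f_1, f_2, f_3, f_4):
  remainder -4/3y - 4/3 ≠ 0; add h_5 = -4/3y - 4/3 to the basis.

The other S-polynomials (S(f_1,f_3), S(f_1,f_4), S(f_2,f_3), S(f_2,f_4), S(f_3,f_4), S(f_1,h_5), S(f_2,h_5), S(f_3,h_5), S(f_4,h_5)) all reduce to 0 modulo the current basis, so we have a Gröbner basis.
Inter-reduce: drop elements whose leading term is divisible by another's, tail-reduce, and make monic.
Reduced Gröbner basis: {x - 1, y + 1}.
Label its elements g_1 = x - 1, g_2 = y + 1.

Reduce p = -5x^2 - 4xy + 7x - 3y - 9 modulo G:
  leading term x^2: subtract (-5x)·g_1 from -5x^2 - 4xy + 7x - 3y - 9 → -4xy + 2x - 3y - 9
  leading term xy: subtract (-4y)·g_1 from -4xy + 2x - 3y - 9 → 2x - 7y - 9
  leading term x: subtract (2)·g_1 from 2x - 7y - 9 → -7y - 7
  leading term y: subtract (-7)·g_2 from -7y - 7 → 0
  normal form = 0.
Since the normal form is 0, p ∈ I.

-5x^2 - 4xy + 7x - 3y - 9 lies in I (it reduces to 0).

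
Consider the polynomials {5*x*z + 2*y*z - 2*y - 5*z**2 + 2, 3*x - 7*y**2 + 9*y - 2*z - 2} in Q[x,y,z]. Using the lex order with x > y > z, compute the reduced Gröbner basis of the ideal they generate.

f_1 = 5*x*z + 2*y*z - 2*y - 5*z**2 + 2, LT = x*z.
f_2 = 3*x - 7*y**2 + 9*y - 2*z - 2, LT = x.

S(f_1,f_2): lcm = x*z. S = 7/3*y**2*z - 13/5*y*z - 2/5*y - 1/3*z**2 + 2/3*z + 2/5.
  leading term y**2*z: no divisor's leading term divides it; move 7/3*y**2*z to the remainder.
  leading term y*z: no divisor's leading term divides it; move -13/5*y*z to the remainder.
  leading term y: no divisor's leading term divides it; move -2/5*y to the remainder.
  leading term z**2: no divisor's leading term divides it; move -1/3*z**2 to the remainder.
  leading term z: no divisor's leading term divides it; move 2/3*z to the remainder.
  leading term 1: no divisor's leading term divides it; move 2/5 to the remainder.
  remainder 7/3*y**2*z - 13/5*y*z - 2/5*y - 1/3*z**2 + 2/3*z + 2/5 ≠ 0; add g_3 = 7/3*y**2*z - 13/5*y*z - 2/5*y - 1/3*z**2 + 2/3*z + 2/5 to the basis.

S(f_1,g_3): lcm = x*y**2*z. S = 39/35*x*y*z + 6/35*x*y + 1/7*x*z**2 - 2/7*x*z - 6/35*x + 2/5*y**3*z - 2/5*y**3 - y**2*z**2 + 2/5*y**2.
  leading term x*y*z: subtract (39/175*y)·f_1 from 39/35*x*y*z + 6/35*x*y + 1/7*x*z**2 - 2/7*x*z - 6/35*x + 2/5*y**3*z - 2/5*y**3 - y**2*z**2 + 2/5*y**2 → 6/35*x*y + 1/7*x*z**2 - 2/7*x*z - 6/35*x + 2/5*y**3*z - 2/5*y**3 - y**2*z**2 - 78/175*y**2*z + 148/175*y**2 + 39/35*y*z**2 - 78/175*y
  leading term x*y: subtract (2/35*y)·f_2 from 6/35*x*y + 1/7*x*z**2 - 2/7*x*z - 6/35*x + 2/5*y**3*z - 2/5*y**3 - y**2*z**2 - 78/175*y**2*z + 148/175*y**2 + 39/35*y*z**2 - 78/175*y → 1/7*x*z**2 - 2/7*x*z - 6/35*x + 2/5*y**3*z - y**2*z**2 - 78/175*y**2*z + 58/175*y**2 + 39/35*y*z**2 + 4/35*y*z - 58/175*y
  leading term x*z**2: subtract (1/35*z)·f_1 from 1/7*x*z**2 - 2/7*x*z - 6/35*x + 2/5*y**3*z - y**2*z**2 - 78/175*y**2*z + 58/175*y**2 + 39/35*y*z**2 + 4/35*y*z - 58/175*y → -2/7*x*z - 6/35*x + 2/5*y**3*z - y**2*z**2 - 78/175*y**2*z + 58/175*y**2 + 37/35*y*z**2 + 6/35*y*z - 58/175*y + 1/7*z**3 - 2/35*z
  leading term x*z: subtract (-2/35)·f_1 from -2/7*x*z - 6/35*x + 2/5*y**3*z - y**2*z**2 - 78/175*y**2*z + 58/175*y**2 + 37/35*y*z**2 + 6/35*y*z - 58/175*y + 1/7*z**3 - 2/35*z → -6/35*x + 2/5*y**3*z - y**2*z**2 - 78/175*y**2*z + 58/175*y**2 + 37/35*y*z**2 + 2/7*y*z - 78/175*y + 1/7*z**3 - 2/7*z**2 - 2/35*z + 4/35
  leading term x: subtract (-2/35)·f_2 from -6/35*x + 2/5*y**3*z - y**2*z**2 - 78/175*y**2*z + 58/175*y**2 + 37/35*y*z**2 + 2/7*y*z - 78/175*y + 1/7*z**3 - 2/7*z**2 - 2/35*z + 4/35 → 2/5*y**3*z - y**2*z**2 - 78/175*y**2*z - 12/175*y**2 + 37/35*y*z**2 + 2/7*y*z + 12/175*y + 1/7*z**3 - 2/7*z**2 - 6/35*z
  leading term y**3*z: subtract (6/35*y)·g_3 from 2/5*y**3*z - y**2*z**2 - 78/175*y**2*z - 12/175*y**2 + 37/35*y*z**2 + 2/7*y*z + 12/175*y + 1/7*z**3 - 2/7*z**2 - 6/35*z → -y**2*z**2 + 39/35*y*z**2 + 6/35*y*z + 1/7*z**3 - 2/7*z**2 - 6/35*z
  leading term y**2*z**2: subtract (-3/7*z)·g_3 from -y**2*z**2 + 39/35*y*z**2 + 6/35*y*z + 1/7*z**3 - 2/7*z**2 - 6/35*z → 0
  remainder 0.

S(f_2,g_3): leading monomials are coprime, so the S-polynomial reduces to 0 (Buchberger's first criterion).
Every S-polynomial of the final basis reduces to 0, so we have a Gröbner basis.
Inter-reduce: drop elements whose leading term is divisible by another's, tail-reduce, and make monic.

G = {x - 7/3*y**2 + 3*y - 2/3*z - 2/3, y**2*z - 39/35*y*z - 6/35*y - 1/7*z**2 + 2/7*z + 6/35}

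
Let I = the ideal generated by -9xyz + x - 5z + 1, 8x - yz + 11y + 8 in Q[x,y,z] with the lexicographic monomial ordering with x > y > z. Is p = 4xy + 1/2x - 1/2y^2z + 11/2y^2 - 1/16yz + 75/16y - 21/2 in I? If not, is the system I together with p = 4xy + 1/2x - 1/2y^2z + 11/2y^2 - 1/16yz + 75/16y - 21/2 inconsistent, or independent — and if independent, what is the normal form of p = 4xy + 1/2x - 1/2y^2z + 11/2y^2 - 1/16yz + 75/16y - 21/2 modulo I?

Adjoining 4xy + 1/2x - 1/2y^2z + 11/2y^2 - 1/16yz + 75/16y - 21/2 makes the ideal the whole ring: the system is inconsistent.

First compute the reduced Gröbner basis of I by Buchberger's algorithm.
f_1 = -9xyz + x - 5z + 1, LT = xyz.
f_2 = 8x - yz + 11y + 8, LT = x.

S(f_1,f_2): lcm = xyz. S = -1/9x + 1/8y^2z^2 - 11/8y^2z - yz + 5/9z - 1/9.
  leading term x: subtract (-1/72)·f_2 from -1/9x + 1/8y^2z^2 - 11/8y^2z - yz + 5/9z - 1/9 → 1/8y^2z^2 - 11/8y^2z - 73/72yz + 11/72y + 5/9z
  leading term y^2z^2: no divisor's leading term divides it; move 1/8y^2z^2 to the remainder.
  leading term y^2z: no divisor's leading term divides it; move -11/8y^2z to the remainder.
  leading term yz: no divisor's leading term divides it; move -73/72yz to the remainder.
  leading term y: no divisor's leading term divides it; move 11/72y to the remainder.
  leading term z: no divisor's leading term divides it; move 5/9z to the remainder.
  remainder 1/8y^2z^2 - 11/8y^2z - 73/72yz + 11/72y + 5/9z ≠ 0; add h_3 = 1/8y^2z^2 - 11/8y^2z - 73/72yz + 11/72y + 5/9z to the basis.

The other S-polynomials (S(f_1,h_3), S(f_2,h_3)) all reduce to 0 modulo the current basis, so we have a Gröbner basis.
Inter-reduce: drop elements whose leading term is divisible by another's, tail-reduce, and make monic.
Reduced Gröbner basis: {x - 1/8yz + 11/8y + 1, y^2z^2 - 11y^2z - 73/9yz + 11/9y + 40/9z}.
Label its elements g_1 = x - 1/8yz + 11/8y + 1, g_2 = y^2z^2 - 11y^2z - 73/9yz + 11/9y + 40/9z.

Reduce p = 4xy + 1/2x - 1/2y^2z + 11/2y^2 - 1/16yz + 75/16y - 21/2 modulo G:
  leading term xy: subtract (4y)·g_1 from 4xy + 1/2x - 1/2y^2z + 11/2y^2 - 1/16yz + 75/16y - 21/2 → 1/2x - 1/16yz + 11/16y - 21/2
  leading term x: subtract (1/2)·g_1 from 1/2x - 1/16yz + 11/16y - 21/2 → -11
  leading term 1: no divisor's leading term divides it; move -11 to the remainder.
  normal form = -11.
The normal form is nonzero, so p ∉ I. Since p minus its normal form lies in I, I + (p) = I + (r) where r = -11; decide whether this ideal is the whole ring.
Here r = -11 is a nonzero constant, hence a unit: 1 ∈ I + (p), the Gröbner basis of I + (p) is {1}, and the enlarged system has no common solution — adjoining p is inconsistent.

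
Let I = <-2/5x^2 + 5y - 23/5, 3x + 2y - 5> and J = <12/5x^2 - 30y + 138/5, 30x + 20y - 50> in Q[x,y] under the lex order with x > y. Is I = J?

Yes, the ideals are equal.

Equality of ideals is decidable: compute both reduced Gröbner bases (unique for the ordering) and check whether they agree.
Buchberger on the first generating set:
f_1 = -2/5x^2 + 5y - 23/5, LT = x^2.
f_2 = 3x + 2y - 5, LT = x.

S(f_1,f_2): lcm = x^2. S = -2/3xy + 5/3x - 25/2y + 23/2.
  leading term xy: subtract (-2/9y)·f_2 from -2/3xy + 5/3x - 25/2y + 23/2 → 5/3x + 4/9y^2 - 245/18y + 23/2
  leading term x: subtract (5/9)·f_2 from 5/3x + 4/9y^2 - 245/18y + 23/2 → 4/9y^2 - 265/18y + 257/18
  leading term y^2: no divisor's leading term divides it; move 4/9y^2 to the remainder.
  leading term y: no divisor's leading term divides it; move -265/18y to the remainder.
  leading term 1: no divisor's leading term divides it; move 257/18 to the remainder.
  remainder 4/9y^2 - 265/18y + 257/18 ≠ 0; add g_3 = 4/9y^2 - 265/18y + 257/18 to the basis.

S(f_1,g_3): leading monomials are coprime, so the S-polynomial reduces to 0 (Buchberger's first criterion).
S(f_2,g_3): leading monomials are coprime, so the S-polynomial reduces to 0 (Buchberger's first criterion).
Every S-polynomial of the final basis reduces to 0, so we have a Gröbner basis.
Inter-reduce: drop elements whose leading term is divisible by another's, tail-reduce, and make monic.
Reduced Gröbner basis: {x + 2/3y - 5/3, y^2 - 265/8y + 257/8}.

Buchberger on the second generating set:
h_1 = 12/5x^2 - 30y + 138/5, LT = x^2.
h_2 = 30x + 20y - 50, LT = x.

S(h_1,h_2): lcm = x^2. S = -2/3xy + 5/3x - 25/2y + 23/2.
  leading term xy: subtract (-1/45y)·h_2 from -2/3xy + 5/3x - 25/2y + 23/2 → 5/3x + 4/9y^2 - 245/18y + 23/2
  leading term x: subtract (1/18)·h_2 from 5/3x + 4/9y^2 - 245/18y + 23/2 → 4/9y^2 - 265/18y + 257/18
  leading term y^2: no divisor's leading term divides it; move 4/9y^2 to the remainder.
  leading term y: no divisor's leading term divides it; move -265/18y to the remainder.
  leading term 1: no divisor's leading term divides it; move 257/18 to the remainder.
  remainder 4/9y^2 - 265/18y + 257/18 ≠ 0; add k_3 = 4/9y^2 - 265/18y + 257/18 to the basis.

S(h_1,k_3): leading monomials are coprime, so the S-polynomial reduces to 0 (Buchberger's first criterion).
S(h_2,k_3): leading monomials are coprime, so the S-polynomial reduces to 0 (Buchberger's first criterion).
Every S-polynomial of the final basis reduces to 0, so we have a Gröbner basis.
Inter-reduce: drop elements whose leading term is divisible by another's, tail-reduce, and make monic.
Reduced Gröbner basis: {x + 2/3y - 5/3, y^2 - 265/8y + 257/8}.

These coincide, so the ideals are equal.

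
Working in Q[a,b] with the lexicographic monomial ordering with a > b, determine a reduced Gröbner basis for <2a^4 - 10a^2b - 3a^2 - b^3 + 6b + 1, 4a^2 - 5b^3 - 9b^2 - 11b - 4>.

G = {a^2 - 5/4b^3 - 9/4b^2 - 11/4b - 1, b^6 + 18/5b^5 + 91/25b^4 + 4/5b^3 - 81/25b^2 - 2/5b}

Buchberger's algorithm terminates because the ascending chain of leading-term ideals stabilizes.

f_1 = 2a^4 - 10a^2b - 3a^2 - b^3 + 6b + 1, LT = a^4.
f_2 = 4a^2 - 5b^3 - 9b^2 - 11b - 4, LT = a^2.

S(f_1,f_2): lcm = a^4. S = 5/4a^2b^3 + 9/4a^2b^2 - 9/4a^2b - 1/2a^2 - 1/2b^3 + 3b + 1/2.
  reduce S modulo (f_1, f_2):
  remainder 25/16b^6 + 45/8b^5 + 91/16b^4 + 5/4b^3 - 81/16b^2 - 5/8b ≠ 0; add g_3 = 25/16b^6 + 45/8b^5 + 91/16b^4 + 5/4b^3 - 81/16b^2 - 5/8b to the basis.

The other S-polynomials (S(f_1,g_3), S(f_2,g_3)) all reduce to 0 modulo the current basis, so we have a Gröbner basis.
Inter-reduce: drop elements whose leading term is divisible by another's, tail-reduce, and make monic.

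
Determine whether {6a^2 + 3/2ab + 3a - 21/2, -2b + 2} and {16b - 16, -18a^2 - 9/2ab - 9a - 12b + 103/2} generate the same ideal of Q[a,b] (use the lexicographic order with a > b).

No, the ideals differ.

Equality of ideals is decidable: compute both reduced Gröbner bases (unique for the ordering) and check whether they agree.
Buchberger on the first generating set:
f_1 = 6a^2 + 3/2ab + 3a - 21/2, LT = a^2.
f_2 = -2b + 2, LT = b.

The S-polynomials (S(f_1,f_2)) all reduce to 0 modulo the current basis, so we have a Gröbner basis.
Inter-reduce: drop elements whose leading term is divisible by another's, tail-reduce, and make monic.
Reduced Gröbner basis: {a^2 + 3/4a - 7/4, b - 1}.

Buchberger on the second generating set:
h_1 = 16b - 16, LT = b.
h_2 = -18a^2 - 9/2ab - 9a - 12b + 103/2, LT = a^2.

The S-polynomials (S(h_1,h_2)) all reduce to 0 modulo the current basis, so we have a Gröbner basis.
Inter-reduce: drop elements whose leading term is divisible by another's, tail-reduce, and make monic.
Reduced Gröbner basis: {a^2 + 3/4a - 79/36, b - 1}.

Since the reduced bases disagree, the two ideals are not the same.
The same test decides containment: I ⊆ J iff every generator of I reduces to 0 modulo a Gröbner basis of J.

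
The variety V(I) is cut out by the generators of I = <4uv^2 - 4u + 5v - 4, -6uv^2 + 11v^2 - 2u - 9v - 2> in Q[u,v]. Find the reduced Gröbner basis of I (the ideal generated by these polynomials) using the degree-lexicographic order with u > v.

G = {u^2 + 3/16uv - 3/8u + 55/32v - 11/8, v^2 - 8/11u - 3/22v - 8/11}

f_1 = 4uv^2 - 4u + 5v - 4, LT = uv^2.
f_2 = -6uv^2 + 11v^2 - 2u - 9v - 2, LT = uv^2.

S(f_1,f_2): lcm = uv^2. S = 11/6v^2 - 4/3u - 1/4v - 4/3.
  reduce S modulo (f_1, f_2):
  remainder 11/6v^2 - 4/3u - 1/4v - 4/3 ≠ 0; add g_3 = 11/6v^2 - 4/3u - 1/4v - 4/3 to the basis.

S(f_1,g_3): lcm = uv^2. S = 8/11u^2 + 3/22uv - 3/11u + 5/4v - 1.
  reduce S modulo (f_1, f_2, g_3):
  remainder 8/11u^2 + 3/22uv - 3/11u + 5/4v - 1 ≠ 0; add g_4 = 8/11u^2 + 3/22uv - 3/11u + 5/4v - 1 to the basis.

The other S-polynomials (S(f_2,g_3), S(f_1,g_4), S(f_2,g_4), S(g_3,g_4)) all reduce to 0 modulo the current basis, so we have a Gröbner basis.
Inter-reduce: drop elements whose leading term is divisible by another's, tail-reduce, and make monic.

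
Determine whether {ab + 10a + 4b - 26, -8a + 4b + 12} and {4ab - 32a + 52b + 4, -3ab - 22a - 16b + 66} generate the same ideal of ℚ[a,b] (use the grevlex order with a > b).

Yes, the ideals are equal.

Two ideals are equal iff their reduced Gröbner bases coincide (the reduced basis is unique for a fixed ordering).
Buchberger on the first generating set:
f_1 = ab + 10a + 4b - 26, LT = ab.
f_2 = -8a + 4b + 12, LT = a.

S(f_1,f_2): lcm = ab. S = ½b² + 10a + 11/2b - 26.
  reduce S modulo (f_1, f_2):
  remainder ½b² + 21/2b - 11 ≠ 0; add g_3 = ½b² + 21/2b - 11 to the basis.

The other S-polynomials (S(f_1,g_3), S(f_2,g_3)) all reduce to 0 modulo the current basis, so we have a Gröbner basis.
Inter-reduce: drop elements whose leading term is divisible by another's, tail-reduce, and make monic.
Reduced Gröbner basis: {b² + 21b - 22, a - ½b - 3/2}.

Buchberger on the second generating set:
h_1 = 4ab - 32a + 52b + 4, LT = ab.
h_2 = -3ab - 22a - 16b + 66, LT = ab.

S(h_1,h_2): lcm = ab. S = -46/3a + 23/3b + 23.
  reduce S modulo (h_1, h_2):
  remainder -46/3a + 23/3b + 23 ≠ 0; add k_3 = -46/3a + 23/3b + 23 to the basis.

S(h_1,k_3): lcm = ab. S = ½b² - 8a + 29/2b + 1.
  reduce S modulo (h_1, h_2, k_3):
  remainder ½b² + 21/2b - 11 ≠ 0; add k_4 = ½b² + 21/2b - 11 to the basis.

The other S-polynomials (S(h_2,k_3), S(h_1,k_4), S(h_2,k_4), S(k_3,k_4)) all reduce to 0 modulo the current basis, so we have a Gröbner basis.
Inter-reduce: drop elements whose leading term is divisible by another's, tail-reduce, and make monic.
Reduced Gröbner basis: {b² + 21b - 22, a - ½b - 3/2}.

Same reduced basis, so the two generating sets span the same ideal.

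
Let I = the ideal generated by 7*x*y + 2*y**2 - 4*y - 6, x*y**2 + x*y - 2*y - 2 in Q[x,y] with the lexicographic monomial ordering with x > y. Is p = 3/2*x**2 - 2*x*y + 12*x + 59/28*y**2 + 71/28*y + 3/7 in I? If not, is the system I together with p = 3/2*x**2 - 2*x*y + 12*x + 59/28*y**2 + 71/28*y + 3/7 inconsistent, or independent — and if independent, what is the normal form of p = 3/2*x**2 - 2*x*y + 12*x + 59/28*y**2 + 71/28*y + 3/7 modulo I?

First compute the reduced Gröbner basis of I by Buchberger's algorithm.
f_1 = 7*x*y + 2*y**2 - 4*y - 6, LT = x*y.
f_2 = x*y**2 + x*y - 2*y - 2, LT = x*y**2.

S(f_1,f_2): lcm = x*y**2. S = -x*y + 2/7*y**3 - 4/7*y**2 + 8/7*y + 2.
  leading term x*y: subtract (-1/7)·f_1 from -x*y + 2/7*y**3 - 4/7*y**2 + 8/7*y + 2 → 2/7*y**3 - 2/7*y**2 + 4/7*y + 8/7
  leading term y**3: no divisor's leading term divides it; move 2/7*y**3 to the remainder.
  leading term y**2: no divisor's leading term divides it; move -2/7*y**2 to the remainder.
  leading term y: no divisor's leading term divides it; move 4/7*y to the remainder.
  leading term 1: no divisor's leading term divides it; move 8/7 to the remainder.
  remainder 2/7*y**3 - 2/7*y**2 + 4/7*y + 8/7 ≠ 0; add h_3 = 2/7*y**3 - 2/7*y**2 + 4/7*y + 8/7 to the basis.

S(f_1,h_3): lcm = x*y**3. S = x*y**2 - 2*x*y - 4*x + 2/7*y**4 - 4/7*y**3 - 6/7*y**2.
  leading term x*y**2: subtract (1/7*y)·f_1 from x*y**2 - 2*x*y - 4*x + 2/7*y**4 - 4/7*y**3 - 6/7*y**2 → -2*x*y - 4*x + 2/7*y**4 - 6/7*y**3 - 2/7*y**2 + 6/7*y
  leading term x*y: subtract (-2/7)·f_1 from -2*x*y - 4*x + 2/7*y**4 - 6/7*y**3 - 2/7*y**2 + 6/7*y → -4*x + 2/7*y**4 - 6/7*y**3 + 2/7*y**2 - 2/7*y - 12/7
  leading term x: no divisor's leading term divides it; move -4*x to the remainder.
  leading term y**4: subtract (y)·h_3 from 2/7*y**4 - 6/7*y**3 + 2/7*y**2 - 2/7*y - 12/7 → -4/7*y**3 - 2/7*y**2 - 10/7*y - 12/7
  leading term y**3: subtract (-2)·h_3 from -4/7*y**3 - 2/7*y**2 - 10/7*y - 12/7 → -6/7*y**2 - 2/7*y + 4/7
  leading term y**2: no divisor's leading term divides it; move -6/7*y**2 to the remainder.
  leading term y: no divisor's leading term divides it; move -2/7*y to the remainder.
  leading term 1: no divisor's leading term divides it; move 4/7 to the remainder.
  remainder -4*x - 6/7*y**2 - 2/7*y + 4/7 ≠ 0; add h_4 = -4*x - 6/7*y**2 - 2/7*y + 4/7 to the basis.

S(f_2,h_3): lcm = x*y**3. S = 2*x*y**2 - 2*x*y - 4*x - 2*y**2 - 2*y.
  leading term x*y**2: subtract (2/7*y)·f_1 from 2*x*y**2 - 2*x*y - 4*x - 2*y**2 - 2*y → -2*x*y - 4*x - 4/7*y**3 - 6/7*y**2 - 2/7*y
  leading term x*y: subtract (-2/7)·f_1 from -2*x*y - 4*x - 4/7*y**3 - 6/7*y**2 - 2/7*y → -4*x - 4/7*y**3 - 2/7*y**2 - 10/7*y - 12/7
  leading term x: subtract (1)·h_4 from -4*x - 4/7*y**3 - 2/7*y**2 - 10/7*y - 12/7 → -4/7*y**3 + 4/7*y**2 - 8/7*y - 16/7
  leading term y**3: subtract (-2)·h_3 from -4/7*y**3 + 4/7*y**2 - 8/7*y - 16/7 → 0
  remainder 0.

S(f_1,h_4): lcm = x*y. S = -3/14*y**3 + 3/14*y**2 - 3/7*y - 6/7.
  leading term y**3: subtract (-3/4)·h_3 from -3/14*y**3 + 3/14*y**2 - 3/7*y - 6/7 → 0
  remainder 0.

S(f_2,h_4): lcm = x*y**2. S = x*y - 3/14*y**4 - 1/14*y**3 + 1/7*y**2 - 2*y - 2.
  leading term x*y: subtract (1/7)·f_1 from x*y - 3/14*y**4 - 1/14*y**3 + 1/7*y**2 - 2*y - 2 → -3/14*y**4 - 1/14*y**3 - 1/7*y**2 - 10/7*y - 8/7
  leading term y**4: subtract (-3/4*y)·h_3 from -3/14*y**4 - 1/14*y**3 - 1/7*y**2 - 10/7*y - 8/7 → -2/7*y**3 + 2/7*y**2 - 4/7*y - 8/7
  leading term y**3: subtract (-1)·h_3 from -2/7*y**3 + 2/7*y**2 - 4/7*y - 8/7 → 0
  remainder 0.

S(h_3,h_4): leading monomials are coprime, so the S-polynomial reduces to 0 (Buchberger's first criterion).
Every S-polynomial of the final basis reduces to 0, so we have a Gröbner basis.
Inter-reduce: drop elements whose leading term is divisible by another's, tail-reduce, and make monic.
Reduced Gröbner basis: {x + 3/14*y**2 + 1/14*y - 1/7, y**3 - y**2 + 2*y + 4}.
Label its elements g_1 = x + 3/14*y**2 + 1/14*y - 1/7, g_2 = y**3 - y**2 + 2*y + 4.

Reduce p = 3/2*x**2 - 2*x*y + 12*x + 59/28*y**2 + 71/28*y + 3/7 modulo G:
  leading term x**2: subtract (3/2*x)·g_1 from 3/2*x**2 - 2*x*y + 12*x + 59/28*y**2 + 71/28*y + 3/7 → -9/28*x*y**2 - 59/28*x*y + 171/14*x + 59/28*y**2 + 71/28*y + 3/7
  leading term x*y**2: subtract (-9/28*y**2)·g_1 from -9/28*x*y**2 - 59/28*x*y + 171/14*x + 59/28*y**2 + 71/28*y + 3/7 → -59/28*x*y + 171/14*x + 27/392*y**4 + 9/392*y**3 + 101/49*y**2 + 71/28*y + 3/7
  leading term x*y: subtract (-59/28*y)·g_1 from -59/28*x*y + 171/14*x + 27/392*y**4 + 9/392*y**3 + 101/49*y**2 + 71/28*y + 3/7 → 171/14*x + 27/392*y**4 + 93/196*y**3 + 867/392*y**2 + 219/98*y + 3/7
  leading term x: subtract (171/14)·g_1 from 171/14*x + 27/392*y**4 + 93/196*y**3 + 867/392*y**2 + 219/98*y + 3/7 → 27/392*y**4 + 93/196*y**3 - 159/392*y**2 + 267/196*y + 213/98
  leading term y**4: subtract (27/392*y)·g_2 from 27/392*y**4 + 93/196*y**3 - 159/392*y**2 + 267/196*y + 213/98 → 213/392*y**3 - 213/392*y**2 + 213/196*y + 213/98
  leading term y**3: subtract (213/392)·g_2 from 213/392*y**3 - 213/392*y**2 + 213/196*y + 213/98 → 0
  normal form = 0.
Since the normal form is 0, p ∈ I.

3/2*x**2 - 2*x*y + 12*x + 59/28*y**2 + 71/28*y + 3/7 lies in I (it reduces to 0).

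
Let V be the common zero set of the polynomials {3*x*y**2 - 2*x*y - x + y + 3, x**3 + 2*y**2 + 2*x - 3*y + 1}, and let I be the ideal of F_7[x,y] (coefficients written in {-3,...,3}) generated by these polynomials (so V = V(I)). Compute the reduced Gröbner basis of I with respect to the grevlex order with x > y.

G = {y**4 + x**2*y - y**3 + 3*x**2 + y, x**3 + 2*y**2 + 2*x - 3*y + 1, x*y**2 - 3*x*y + 2*x - 2*y + 1}

f_1 = 3*x*y**2 - 2*x*y - x + y + 3, LT = x*y**2.
f_2 = x**3 + 2*y**2 + 2*x - 3*y + 1, LT = x**3.

S(f_1,f_2): lcm = x**3*y**2. S = -3*x**3*y - 2*y**4 + 2*x**3 - 2*x**2*y - 2*x*y**2 + 3*y**3 + x**2 - y**2.
  leading term x**3*y: subtract (-3*y)·f_2 from -3*x**3*y - 2*y**4 + 2*x**3 - 2*x**2*y - 2*x*y**2 + 3*y**3 + x**2 - y**2 → -2*y**4 + 2*x**3 - 2*x**2*y - 2*x*y**2 + 2*y**3 + x**2 - x*y - 3*y**2 + 3*y
  leading term y**4: no divisor's leading term divides it; move -2*y**4 to the remainder.
  leading term x**3: subtract (2)·f_2 from 2*x**3 - 2*x**2*y - 2*x*y**2 + 2*y**3 + x**2 - x*y - 3*y**2 + 3*y → -2*x**2*y - 2*x*y**2 + 2*y**3 + x**2 - x*y + 3*x + 2*y - 2
  leading term x**2*y: no divisor's leading term divides it; move -2*x**2*y to the remainder.
  leading term x*y**2: subtract (-3)·f_1 from -2*x*y**2 + 2*y**3 + x**2 - x*y + 3*x + 2*y - 2 → 2*y**3 + x**2 - 2*y
  leading term y**3: no divisor's leading term divides it; move 2*y**3 to the remainder.
  leading term x**2: no divisor's leading term divides it; move x**2 to the remainder.
  leading term y: no divisor's leading term divides it; move -2*y to the remainder.
  remainder -2*y**4 - 2*x**2*y + 2*y**3 + x**2 - 2*y ≠ 0; add g_3 = -2*y**4 - 2*x**2*y + 2*y**3 + x**2 - 2*y to the basis.

S(f_1,g_3): lcm = x*y**4. S = -x**3*y - 2*x*y**3 - 3*x**3 + 2*x*y**2 - 2*y**3 - x*y + y**2.
  leading term x**3*y: subtract (-y)·f_2 from -x**3*y - 2*x*y**3 - 3*x**3 + 2*x*y**2 - 2*y**3 - x*y + y**2 → -2*x*y**3 - 3*x**3 + 2*x*y**2 + x*y - 2*y**2 + y
  leading term x*y**3: subtract (-3*y)·f_1 from -2*x*y**3 - 3*x**3 + 2*x*y**2 + x*y - 2*y**2 + y → -3*x**3 + 3*x*y**2 - 2*x*y + y**2 + 3*y
  leading term x**3: subtract (-3)·f_2 from -3*x**3 + 3*x*y**2 - 2*x*y + y**2 + 3*y → 3*x*y**2 - 2*x*y - x + y + 3
  leading term x*y**2: subtract (1)·f_1 from 3*x*y**2 - 2*x*y - x + y + 3 → 0
  remainder 0.

S(f_2,g_3): leading monomials are coprime, so the S-polynomial reduces to 0 (Buchberger's first criterion).
Every S-polynomial of the final basis reduces to 0, so we have a Gröbner basis.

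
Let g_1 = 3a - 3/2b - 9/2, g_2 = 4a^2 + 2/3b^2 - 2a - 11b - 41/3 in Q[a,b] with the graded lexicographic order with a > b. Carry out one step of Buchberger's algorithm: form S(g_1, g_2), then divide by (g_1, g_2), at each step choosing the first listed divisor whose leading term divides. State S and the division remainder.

S(g_1, g_2) = -1/2ab - 1/6b^2 - a + 11/4b + 41/12; remainder on division = -5/12b^2 + 3/2b + 23/12.

lcm(LM(g_1), LM(g_2)) = a^2.
S = (lcm/LT(g_1))·g_1 − (lcm/LT(g_2))·g_2 = -1/2ab - 1/6b^2 - a + 11/4b + 41/12.
Reduce S modulo (g_1, g_2) in that order:
  leading term ab: subtract (-1/6b)·g_1 from -1/2ab - 1/6b^2 - a + 11/4b + 41/12 → -5/12b^2 - a + 2b + 41/12
  leading term b^2: no divisor's leading term divides it; move -5/12b^2 to the remainder.
  leading term a: subtract (-1/3)·g_1 from -a + 2b + 41/12 → 3/2b + 23/12
  leading term b: no divisor's leading term divides it; move 3/2b to the remainder.
  leading term 1: no divisor's leading term divides it; move 23/12 to the remainder.
The remainder -5/12b^2 + 3/2b + 23/12 is nonzero, so it would be added as the next basis element.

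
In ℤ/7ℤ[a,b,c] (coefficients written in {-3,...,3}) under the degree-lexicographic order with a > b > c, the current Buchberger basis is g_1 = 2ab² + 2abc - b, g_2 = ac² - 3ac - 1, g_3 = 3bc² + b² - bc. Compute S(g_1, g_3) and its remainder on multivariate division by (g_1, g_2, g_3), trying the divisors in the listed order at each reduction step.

S(g_1, g_3) = abc³ + 2ab³ - 2ab²c + 3bc²; remainder on division = 0.

lcm(LM(g_1), LM(g_3)) = ab²c².
S = (lcm/LT(g_1))·g_1 − (lcm/LT(g_3))·g_3 = abc³ + 2ab³ - 2ab²c + 3bc².
Reduce S modulo (g_1, g_2, g_3) in that order:
  leading term abc³: subtract (bc)·g_2 from abc³ + 2ab³ - 2ab²c + 3bc² → 2ab³ - 2ab²c + 3abc² + 3bc² + bc
  leading term ab³: subtract (b)·g_1 from 2ab³ - 2ab²c + 3abc² + 3bc² + bc → 3ab²c + 3abc² + 3bc² + b² + bc
  leading term ab²c: subtract (-2c)·g_1 from 3ab²c + 3abc² + 3bc² + b² + bc → 3bc² + b² - bc
  leading term bc²: subtract (1)·g_3 from 3bc² + b² - bc → 0
The remainder is 0, so this S-polynomial contributes no new basis element.
An S-polynomial is built so that the two leading terms cancel; whether anything survives reduction is exactly the Gröbner-basis criterion.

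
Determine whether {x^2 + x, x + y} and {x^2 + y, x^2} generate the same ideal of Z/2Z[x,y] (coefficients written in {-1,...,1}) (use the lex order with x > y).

For a fixed monomial order, each ideal has a unique reduced Gröbner basis; comparing bases decides equality.
Buchberger on the first generating set:
f_1 = x^2 + x, LT = x^2.
f_2 = x + y, LT = x.

S(f_1,f_2): lcm = x^2. S = xy + x.
  leading term xy: subtract (y)·f_2 from xy + x → x + y^2
  leading term x: subtract (1)·f_2 from x + y^2 → y^2 + y
  leading term y^2: no divisor's leading term divides it; move y^2 to the remainder.
  leading term y: no divisor's leading term divides it; move y to the remainder.
  remainder y^2 + y ≠ 0; add g_3 = y^2 + y to the basis.

The other S-polynomials (S(f_1,g_3), S(f_2,g_3)) all reduce to 0 modulo the current basis, so we have a Gröbner basis.
Inter-reduce: drop elements whose leading term is divisible by another's, tail-reduce, and make monic.
Reduced Gröbner basis: {x + y, y^2 + y}.

Buchberger on the second generating set:
h_1 = x^2 + y, LT = x^2.
h_2 = x^2, LT = x^2.

S(h_1,h_2): lcm = x^2. S = y.
  leading term y: no divisor's leading term divides it; move y to the remainder.
  remainder y ≠ 0; add k_3 = y to the basis.

The other S-polynomials (S(h_1,k_3), S(h_2,k_3)) all reduce to 0 modulo the current basis, so we have a Gröbner basis.
Inter-reduce: drop elements whose leading term is divisible by another's, tail-reduce, and make monic.
Reduced Gröbner basis: {x^2, y}.

The bases are distinct; the ideals are different.

No, the ideals differ.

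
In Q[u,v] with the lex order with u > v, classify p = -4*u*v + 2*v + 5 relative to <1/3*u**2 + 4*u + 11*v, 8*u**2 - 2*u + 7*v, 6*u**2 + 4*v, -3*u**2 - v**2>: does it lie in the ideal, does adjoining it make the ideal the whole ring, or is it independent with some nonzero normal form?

First compute the reduced Gröbner basis of I by Buchberger's algorithm.
f_1 = 1/3*u**2 + 4*u + 11*v, LT = u**2.
f_2 = 8*u**2 - 2*u + 7*v, LT = u**2.
f_3 = 6*u**2 + 4*v, LT = u**2.
f_4 = -3*u**2 - v**2, LT = u**2.

S(f_1,f_2): lcm = u**2. S = 49/4*u + 257/8*v.
  leading term u: no divisor's leading term divides it; move 49/4*u to the remainder.
  leading term v: no divisor's leading term divides it; move 257/8*v to the remainder.
  remainder 49/4*u + 257/8*v ≠ 0; add h_5 = 49/4*u + 257/8*v to the basis.

S(f_1,f_3): lcm = u**2. S = 12*u + 97/3*v.
  leading term u: subtract (48/49)·h_5 from 12*u + 97/3*v → 127/147*v
  leading term v: no divisor's leading term divides it; move 127/147*v to the remainder.
  remainder 127/147*v ≠ 0; add h_6 = 127/147*v to the basis.

The other S-polynomials (S(f_1,f_4), S(f_2,f_3), S(f_2,f_4), S(f_3,f_4), S(f_1,h_5), S(f_2,h_5), S(f_3,h_5), S(f_4,h_5), S(f_1,h_6), S(f_2,h_6), S(f_3,h_6), S(f_4,h_6), S(h_5,h_6)) all reduce to 0 modulo the current basis, so we have a Gröbner basis.
Inter-reduce: drop elements whose leading term is divisible by another's, tail-reduce, and make monic.
Reduced Gröbner basis: {u, v}.
Label its elements g_1 = u, g_2 = v.

Reduce p = -4*u*v + 2*v + 5 modulo G:
  leading term u*v: subtract (-4*v)·g_1 from -4*u*v + 2*v + 5 → 2*v + 5
  leading term v: subtract (2)·g_2 from 2*v + 5 → 5
  leading term 1: no divisor's leading term divides it; move 5 to the remainder.
  normal form = 5.
The normal form is nonzero, so p ∉ I. Since p minus its normal form lies in I, I + (p) = I + (r) where r = 5; decide whether this ideal is the whole ring.
Here r = 5 is a nonzero constant, hence a unit: 1 ∈ I + (p), the Gröbner basis of I + (p) is {1}, and the enlarged system has no common solution — adjoining p is inconsistent.

Ideal membership is decidable via reduction modulo a Gröbner basis.

Adjoining -4*u*v + 2*v + 5 makes the ideal the whole ring: the system is inconsistent.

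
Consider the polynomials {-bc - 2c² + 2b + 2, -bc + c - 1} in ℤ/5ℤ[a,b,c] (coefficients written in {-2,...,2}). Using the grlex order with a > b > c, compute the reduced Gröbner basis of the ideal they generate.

f_1 = -bc - 2c² + 2b + 2, LT = bc.
f_2 = -bc + c - 1, LT = bc.

S(f_1,f_2): lcm = bc. S = 2c² - 2b + c + 2.
  leading term c²: no divisor's leading term divides it; move 2c² to the remainder.
  leading term b: no divisor's leading term divides it; move -2b to the remainder.
  leading term c: no divisor's leading term divides it; move c to the remainder.
  leading term 1: no divisor's leading term divides it; move 2 to the remainder.
  remainder 2c² - 2b + c + 2 ≠ 0; add g_3 = 2c² - 2b + c + 2 to the basis.

S(f_1,g_3): lcm = bc². S = 2c³ + b² - b - 2c.
  leading term c³: subtract (c)·g_3 from 2c³ + b² - b - 2c → b² + 2bc - c² - b + c
  leading term b²: no divisor's leading term divides it; move b² to the remainder.
  leading term bc: subtract (-2)·f_1 from 2bc - c² - b + c → -2b + c - 1
  leading term b: no divisor's leading term divides it; move -2b to the remainder.
  leading term c: no divisor's leading term divides it; move c to the remainder.
  leading term 1: no divisor's leading term divides it; move -1 to the remainder.
  remainder b² - 2b + c - 1 ≠ 0; add g_4 = b² - 2b + c - 1 to the basis.

The other S-polynomials (S(f_2,g_3), S(f_1,g_4), S(f_2,g_4), S(g_3,g_4)) all reduce to 0 modulo the current basis, so we have a Gröbner basis.
Inter-reduce: drop elements whose leading term is divisible by another's, tail-reduce, and make monic.

G = {b² - 2b + c - 1, bc - c + 1, c² - b - 2c + 1}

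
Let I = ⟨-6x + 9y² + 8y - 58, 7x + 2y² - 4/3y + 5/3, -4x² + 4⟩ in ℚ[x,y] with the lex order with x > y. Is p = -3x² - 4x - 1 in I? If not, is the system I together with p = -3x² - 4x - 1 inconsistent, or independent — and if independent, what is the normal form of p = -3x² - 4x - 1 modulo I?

-3x² - 4x - 1 lies in I (it reduces to 0).

First compute the reduced Gröbner basis of I by Buchberger's algorithm.
f_1 = -6x + 9y² + 8y - 58, LT = x.
f_2 = 7x + 2y² - 4/3y + 5/3, LT = x.
f_3 = -4x² + 4, LT = x².

S(f_1,f_2): lcm = x. S = -25/14y² - 8/7y + 66/7.
  leading term y²: no divisor's leading term divides it; move -25/14y² to the remainder.
  leading term y: no divisor's leading term divides it; move -8/7y to the remainder.
  leading term 1: no divisor's leading term divides it; move 66/7 to the remainder.
  remainder -25/14y² - 8/7y + 66/7 ≠ 0; add h_4 = -25/14y² - 8/7y + 66/7 to the basis.

S(f_1,f_3): lcm = x². S = -3/2xy² - 4/3xy + 29/3x + 1.
  leading term xy²: subtract (¼y²)·f_1 from -3/2xy² - 4/3xy + 29/3x + 1 → -4/3xy + 29/3x - 9/4y⁴ - 2y³ + 29/2y² + 1
  leading term xy: subtract (2/9y)·f_1 from -4/3xy + 29/3x - 9/4y⁴ - 2y³ + 29/2y² + 1 → 29/3x - 9/4y⁴ - 4y³ + 229/18y² + 116/9y + 1
  leading term x: subtract (-29/18)·f_1 from 29/3x - 9/4y⁴ - 4y³ + 229/18y² + 116/9y + 1 → -9/4y⁴ - 4y³ + 245/9y² + 232/9y - 832/9
  leading term y⁴: subtract (63/50y²)·h_4 from -9/4y⁴ - 4y³ + 245/9y² + 232/9y - 832/9 → -64/25y³ + 3452/225y² + 232/9y - 832/9
  leading term y³: subtract (896/625y)·h_4 from -64/25y³ + 3452/225y² + 232/9y - 832/9 → 95516/5625y² + 68968/5625y - 832/9
  leading term y²: subtract (-1337224/140625)·h_4 from 95516/5625y² + 68968/5625y - 832/9 → 195944/140625y - 391888/140625
  leading term y: no divisor's leading term divides it; move 195944/140625y to the remainder.
  leading term 1: no divisor's leading term divides it; move -391888/140625 to the remainder.
  remainder 195944/140625y - 391888/140625 ≠ 0; add h_5 = 195944/140625y - 391888/140625 to the basis.

The other S-polynomials (S(f_2,f_3), S(f_1,h_4), S(f_2,h_4), S(f_3,h_4), S(f_1,h_5), S(f_2,h_5), S(f_3,h_5), S(h_4,h_5)) all reduce to 0 modulo the current basis, so we have a Gröbner basis.
Inter-reduce: drop elements whose leading term is divisible by another's, tail-reduce, and make monic.
Reduced Gröbner basis: {x + 1, y - 2}.
Label its elements g_1 = x + 1, g_2 = y - 2.

Reduce p = -3x² - 4x - 1 modulo G:
  leading term x²: subtract (-3x)·g_1 from -3x² - 4x - 1 → -x - 1
  leading term x: subtract (-1)·g_1 from -x - 1 → 0
  normal form = 0.
Since the normal form is 0, p ∈ I.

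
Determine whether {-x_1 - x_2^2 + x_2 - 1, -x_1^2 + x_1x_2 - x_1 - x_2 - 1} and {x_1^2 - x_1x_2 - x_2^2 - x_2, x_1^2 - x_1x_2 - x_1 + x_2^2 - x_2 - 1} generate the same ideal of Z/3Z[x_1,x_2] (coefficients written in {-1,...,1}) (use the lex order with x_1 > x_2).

No, the ideals differ.

Since reduced Gröbner bases are canonical representatives of ideals under a given ordering, it suffices to compute and compare them.
Buchberger on the first generating set:
f_1 = -x_1 - x_2^2 + x_2 - 1, LT = x_1.
f_2 = -x_1^2 + x_1x_2 - x_1 - x_2 - 1, LT = x_1^2.

S(f_1,f_2): lcm = x_1^2. S = x_1x_2^2 - x_2 - 1.
  reduce S modulo (f_1, f_2):
  remainder -x_2^4 + x_2^3 - x_2^2 - x_2 - 1 ≠ 0; add g_3 = -x_2^4 + x_2^3 - x_2^2 - x_2 - 1 to the basis.

The other S-polynomials (S(f_1,g_3), S(f_2,g_3)) all reduce to 0 modulo the current basis, so we have a Gröbner basis.
Inter-reduce: drop elements whose leading term is divisible by another's, tail-reduce, and make monic.
Reduced Gröbner basis: {x_1 + x_2^2 - x_2 + 1, x_2^4 - x_2^3 + x_2^2 + x_2 + 1}.

Buchberger on the second generating set:
h_1 = x_1^2 - x_1x_2 - x_2^2 - x_2, LT = x_1^2.
h_2 = x_1^2 - x_1x_2 - x_1 + x_2^2 - x_2 - 1, LT = x_1^2.

S(h_1,h_2): lcm = x_1^2. S = x_1 + x_2^2 + 1.
  reduce S modulo (h_1, h_2):
  remainder x_1 + x_2^2 + 1 ≠ 0; add k_3 = x_1 + x_2^2 + 1 to the basis.

S(h_1,k_3): lcm = x_1^2. S = -x_1x_2^2 - x_1x_2 - x_1 - x_2^2 - x_2.
  reduce S modulo (h_1, h_2, k_3):
  remainder x_2^4 + x_2^3 + x_2^2 + 1 ≠ 0; add k_4 = x_2^4 + x_2^3 + x_2^2 + 1 to the basis.

The other S-polynomials (S(h_2,k_3), S(h_1,k_4), S(h_2,k_4), S(k_3,k_4)) all reduce to 0 modulo the current basis, so we have a Gröbner basis.
Inter-reduce: drop elements whose leading term is divisible by another's, tail-reduce, and make monic.
Reduced Gröbner basis: {x_1 + x_2^2 + 1, x_2^4 + x_2^3 + x_2^2 + 1}.

Since the reduced bases disagree, the two ideals are not the same.
The choice of monomial ordering does not affect the verdict — as long as both bases are computed under the same ordering, their equality decides ideal equality.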